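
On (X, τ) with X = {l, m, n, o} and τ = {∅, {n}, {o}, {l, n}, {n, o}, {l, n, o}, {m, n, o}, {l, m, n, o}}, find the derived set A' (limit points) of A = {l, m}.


A' = ∅

For each x ∈ X, list the open sets U ∈ τ with x ∈ U, then check whether U ∩ (A ∖ {x}) ≠ ∅ for every such U.
  x = l: open {l, n} ∋ x has {l, n} ∩ (A ∖ {l}) = ∅, so x is NOT a limit point.
  x = m: open {m, n, o} ∋ x has {m, n, o} ∩ (A ∖ {m}) = ∅, so x is NOT a limit point.
  x = n: open {n} ∋ x has {n} ∩ (A ∖ {n}) = ∅, so x is NOT a limit point.
  x = o: open {o} ∋ x has {o} ∩ (A ∖ {o}) = ∅, so x is NOT a limit point.
Collecting: A' = ∅.


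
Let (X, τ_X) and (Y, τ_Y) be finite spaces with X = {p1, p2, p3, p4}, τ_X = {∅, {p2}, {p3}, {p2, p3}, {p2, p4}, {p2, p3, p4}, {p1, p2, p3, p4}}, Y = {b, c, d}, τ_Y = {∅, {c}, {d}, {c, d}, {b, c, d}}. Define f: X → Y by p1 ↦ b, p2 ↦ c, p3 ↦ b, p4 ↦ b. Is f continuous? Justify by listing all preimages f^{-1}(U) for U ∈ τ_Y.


f IS continuous.

Compute f^{-1}(U) for each U ∈ τ_Y:
  U = ∅: f^{-1}(U) = ∅ ∈ τ_X ✓.
  U = {c}: f^{-1}(U) = {p2} ∈ τ_X ✓.
  U = {d}: f^{-1}(U) = ∅ ∈ τ_X ✓.
  U = {c, d}: f^{-1}(U) = {p2} ∈ τ_X ✓.
  U = {b, c, d}: f^{-1}(U) = {p1, p2, p3, p4} ∈ τ_X ✓.
Every preimage lies in τ_X, so f IS continuous.


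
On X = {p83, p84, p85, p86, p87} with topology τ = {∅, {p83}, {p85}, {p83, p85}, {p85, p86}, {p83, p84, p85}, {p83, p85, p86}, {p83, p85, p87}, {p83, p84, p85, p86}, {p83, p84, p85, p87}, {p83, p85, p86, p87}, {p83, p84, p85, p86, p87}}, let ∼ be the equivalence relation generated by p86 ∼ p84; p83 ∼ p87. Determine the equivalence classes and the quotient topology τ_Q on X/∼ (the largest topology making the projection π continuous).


X/∼ = {[p83=p87], [p84=p86], [p85]}; |τ_Q| = 4.

Equivalence classes: [p83=p87], [p84=p86], [p85].
Quotient map π: X → X/∼ sends p83 ↦ [p83=p87], p84 ↦ [p84=p86], p85 ↦ [p85], p86 ↦ [p84=p86], p87 ↦ [p83=p87].
For each subset V ⊆ X/∼, compute π^{-1}(V) ⊆ X and check whether π^{-1}(V) ∈ τ. V is open in τ_Q iff π^{-1}(V) ∈ τ.
  V = {}: π^{-1}(V) = ∅ ∈ τ ✓.
  V = {[p83=p87]}: π^{-1}(V) = {p83, p87} ∉ τ ✗.
  V = {[p84=p86]}: π^{-1}(V) = {p84, p86} ∉ τ ✗.
  V = {[p83=p87], [p84=p86]}: π^{-1}(V) = {p83, p84, p86, p87} ∉ τ ✗.
  V = {[p85]}: π^{-1}(V) = {p85} ∈ τ ✓.
  V = {[p83=p87], [p85]}: π^{-1}(V) = {p83, p85, p87} ∈ τ ✓.
  V = {[p84=p86], [p85]}: π^{-1}(V) = {p84, p85, p86} ∉ τ ✗.
  V = {[p83=p87], [p84=p86], [p85]}: π^{-1}(V) = {p83, p84, p85, p86, p87} ∈ τ ✓.
Open sets in the quotient: τ_Q = {{}, {[p85]}, {[p83=p87], [p85]}, {[p83=p87], [p84=p86], [p85]}} (4 elements).


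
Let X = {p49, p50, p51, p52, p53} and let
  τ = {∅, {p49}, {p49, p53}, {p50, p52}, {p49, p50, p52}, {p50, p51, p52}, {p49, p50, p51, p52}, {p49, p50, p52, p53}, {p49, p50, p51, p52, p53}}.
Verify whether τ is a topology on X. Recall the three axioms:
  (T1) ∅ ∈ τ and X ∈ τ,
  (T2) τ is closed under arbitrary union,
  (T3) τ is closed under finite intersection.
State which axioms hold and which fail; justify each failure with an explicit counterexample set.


τ IS a topology on X.

Axiom (T1): ∅ ∈ τ? Yes; X ∈ τ? Yes.
Axiom (T2/T3): check pairwise unions and intersections of members of τ.
All pairwise intersections and unions checked — each lies in τ. Therefore τ satisfies (T1), (T2), (T3): it IS a topology on X.


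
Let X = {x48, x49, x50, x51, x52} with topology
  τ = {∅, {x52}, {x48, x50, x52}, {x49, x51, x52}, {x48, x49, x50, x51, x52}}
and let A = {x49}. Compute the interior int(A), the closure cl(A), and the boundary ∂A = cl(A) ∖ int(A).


int(A) = ∅, cl(A) = {x49, x51}, ∂A = {x49, x51}.

Closed sets in (X, τ) are complements of opens:
  closed(X, τ) = {∅, {x48, x50}, {x49, x51}, {x48, x49, x50, x51}, {x48, x49, x50, x51, x52}}.
int(A) = ⋃ {U ∈ τ : U ⊆ A}. Opens contained in A: ∅.
Taking the union of these: int(A) = ∅.
cl(A) = ⋂ {C closed : A ⊆ C}. Closed sets containing A: {x49, x51}, {x48, x49, x50, x51}, {x48, x49, x50, x51, x52}.
Intersecting these: cl(A) = {x49, x51}.
∂A = cl(A) ∖ int(A) = {x49, x51} ∖ ∅ = {x49, x51}.


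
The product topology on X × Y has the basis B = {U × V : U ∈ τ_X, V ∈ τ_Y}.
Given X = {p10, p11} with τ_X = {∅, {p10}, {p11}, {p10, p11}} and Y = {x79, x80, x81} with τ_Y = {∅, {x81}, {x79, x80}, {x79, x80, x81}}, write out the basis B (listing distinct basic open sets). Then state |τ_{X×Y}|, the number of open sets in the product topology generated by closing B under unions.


Basis B = {∅ × ∅, {p10} × {x81}, {p11} × {x81}, {p10} × {x79, x80}, {p10, p11} × {x81}, {p11} × {x79, x80}, {p10} × {x79, x80, x81}, {p11} × {x79, x80, x81}, {p10, p11} × {x79, x80}, {p10, p11} × {x79, x80, x81}}; |τ_{X×Y}| = 16.

Enumerate products U × V with U ∈ τ_X, V ∈ τ_Y (deduplicated):
  ∅ × ∅ = {} (∅)
  {p10} × {x81} = {(p10,x81)}
  {p11} × {x81} = {(p11,x81)}
  {p10} × {x79, x80} = {(p10,x79), (p10,x80)}
  {p10, p11} × {x81} = {(p10,x81), (p11,x81)}
  {p11} × {x79, x80} = {(p11,x79), (p11,x80)}
  {p10} × {x79, x80, x81} = {(p10,x79), (p10,x80), (p10,x81)}
  {p11} × {x79, x80, x81} = {(p11,x79), (p11,x80), (p11,x81)}
  {p10, p11} × {x79, x80} = {(p10,x79), (p10,x80), (p11,x79), (p11,x80)}
  {p10, p11} × {x79, x80, x81} = {(p10,x79), (p10,x80), (p10,x81), (p11,x79), (p11,x80), (p11,x81)}
These 10 distinct sets form the basis B.
Close under arbitrary unions to get τ_{X×Y}; counting gives |τ_{X×Y}| = 16.


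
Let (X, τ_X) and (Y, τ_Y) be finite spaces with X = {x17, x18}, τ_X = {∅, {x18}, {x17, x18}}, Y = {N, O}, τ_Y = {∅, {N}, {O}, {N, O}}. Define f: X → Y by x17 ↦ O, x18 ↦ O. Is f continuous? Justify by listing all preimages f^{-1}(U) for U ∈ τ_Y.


f IS continuous.

Compute f^{-1}(U) for each U ∈ τ_Y:
  U = ∅: f^{-1}(U) = ∅ ∈ τ_X ✓.
  U = {N}: f^{-1}(U) = ∅ ∈ τ_X ✓.
  U = {O}: f^{-1}(U) = {x17, x18} ∈ τ_X ✓.
  U = {N, O}: f^{-1}(U) = {x17, x18} ∈ τ_X ✓.
Every preimage lies in τ_X, so f IS continuous.


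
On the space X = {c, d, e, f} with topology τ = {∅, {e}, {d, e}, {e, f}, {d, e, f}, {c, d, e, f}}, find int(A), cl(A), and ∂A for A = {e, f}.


int(A) = {e, f}, cl(A) = {c, d, e, f}, ∂A = {c, d}.

Closed sets in (X, τ) are complements of opens:
  closed(X, τ) = {∅, {c}, {c, d}, {c, f}, {c, d, f}, {c, d, e, f}}.
int(A) = ⋃ {U ∈ τ : U ⊆ A}. Opens contained in A: ∅, {e}, {e, f}.
Taking the union of these: int(A) = {e, f}.
cl(A) = ⋂ {C closed : A ⊆ C}. Closed sets containing A: {c, d, e, f}.
Intersecting these: cl(A) = {c, d, e, f}.
∂A = cl(A) ∖ int(A) = {c, d, e, f} ∖ {e, f} = {c, d}.


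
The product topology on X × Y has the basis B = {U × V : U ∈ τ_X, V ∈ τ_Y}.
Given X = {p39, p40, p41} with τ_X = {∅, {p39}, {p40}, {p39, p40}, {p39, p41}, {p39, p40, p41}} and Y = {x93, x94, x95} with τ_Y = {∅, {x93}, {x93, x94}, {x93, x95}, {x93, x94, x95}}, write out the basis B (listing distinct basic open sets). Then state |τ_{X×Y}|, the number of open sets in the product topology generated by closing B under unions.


Basis B = {∅ × ∅, {p39} × {x93}, {p40} × {x93}, {p39} × {x93, x94}, {p39} × {x93, x95}, {p39, p40} × {x93}, {p39, p41} × {x93}, {p40} × {x93, x94}, {p40} × {x93, x95}, {p39} × {x93, x94, x95}, {p39, p40, p41} × {x93}, {p40} × {x93, x94, x95}, {p39, p40} × {x93, x94}, {p39, p41} × {x93, x94}, {p39, p40} × {x93, x95}, {p39, p41} × {x93, x95}, {p39, p40} × {x93, x94, x95}, {p39, p41} × {x93, x94, x95}, {p39, p40, p41} × {x93, x94}, {p39, p40, p41} × {x93, x95}, {p39, p40, p41} × {x93, x94, x95}}; |τ_{X×Y}| = 70.

Enumerate products U × V with U ∈ τ_X, V ∈ τ_Y (deduplicated):
  ∅ × ∅ = {} (∅)
  {p39} × {x93} = {(p39,x93)}
  {p40} × {x93} = {(p40,x93)}
  {p39} × {x93, x94} = {(p39,x93), (p39,x94)}
  {p39} × {x93, x95} = {(p39,x93), (p39,x95)}
  {p39, p40} × {x93} = {(p39,x93), (p40,x93)}
  {p39, p41} × {x93} = {(p39,x93), (p41,x93)}
  {p40} × {x93, x94} = {(p40,x93), (p40,x94)}
  {p40} × {x93, x95} = {(p40,x93), (p40,x95)}
  {p39} × {x93, x94, x95} = {(p39,x93), (p39,x94), (p39,x95)}
  {p39, p40, p41} × {x93} = {(p39,x93), (p40,x93), (p41,x93)}
  {p40} × {x93, x94, x95} = {(p40,x93), (p40,x94), (p40,x95)}
  {p39, p40} × {x93, x94} = {(p39,x93), (p39,x94), (p40,x93), (p40,x94)}
  {p39, p41} × {x93, x94} = {(p39,x93), (p39,x94), (p41,x93), (p41,x94)}
  {p39, p40} × {x93, x95} = {(p39,x93), (p39,x95), (p40,x93), (p40,x95)}
  {p39, p41} × {x93, x95} = {(p39,x93), (p39,x95), (p41,x93), (p41,x95)}
  {p39, p40} × {x93, x94, x95} = {(p39,x93), (p39,x94), (p39,x95), (p40,x93), (p40,x94), (p40,x95)}
  {p39, p41} × {x93, x94, x95} = {(p39,x93), (p39,x94), (p39,x95), (p41,x93), (p41,x94), (p41,x95)}
  {p39, p40, p41} × {x93, x94} = {(p39,x93), (p39,x94), (p40,x93), (p40,x94), (p41,x93), (p41,x94)}
  {p39, p40, p41} × {x93, x95} = {(p39,x93), (p39,x95), (p40,x93), (p40,x95), (p41,x93), (p41,x95)}
  {p39, p40, p41} × {x93, x94, x95} = {(p39,x93), (p39,x94), (p39,x95), (p40,x93), (p40,x94), (p40,x95), (p41,x93), (p41,x94), (p41,x95)}
These 21 distinct sets form the basis B.
Close under arbitrary unions to get τ_{X×Y}; counting gives |τ_{X×Y}| = 70.


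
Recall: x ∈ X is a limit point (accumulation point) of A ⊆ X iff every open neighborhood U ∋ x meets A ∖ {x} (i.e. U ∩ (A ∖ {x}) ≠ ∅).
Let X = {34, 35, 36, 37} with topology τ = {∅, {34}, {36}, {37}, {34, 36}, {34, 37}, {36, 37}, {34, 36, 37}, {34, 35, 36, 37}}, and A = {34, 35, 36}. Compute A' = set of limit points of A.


A' = {35}

For each x ∈ X, list the open sets U ∈ τ with x ∈ U, then check whether U ∩ (A ∖ {x}) ≠ ∅ for every such U.
  x = 34: open {34} ∋ x has {34} ∩ (A ∖ {34}) = ∅, so x is NOT a limit point.
  x = 35: opens ∋ x are {34, 35, 36, 37}; each meets A ∖ {35}, so x IS a limit point.
  x = 36: open {36} ∋ x has {36} ∩ (A ∖ {36}) = ∅, so x is NOT a limit point.
  x = 37: open {37} ∋ x has {37} ∩ (A ∖ {37}) = ∅, so x is NOT a limit point.
Collecting: A' = {35}.


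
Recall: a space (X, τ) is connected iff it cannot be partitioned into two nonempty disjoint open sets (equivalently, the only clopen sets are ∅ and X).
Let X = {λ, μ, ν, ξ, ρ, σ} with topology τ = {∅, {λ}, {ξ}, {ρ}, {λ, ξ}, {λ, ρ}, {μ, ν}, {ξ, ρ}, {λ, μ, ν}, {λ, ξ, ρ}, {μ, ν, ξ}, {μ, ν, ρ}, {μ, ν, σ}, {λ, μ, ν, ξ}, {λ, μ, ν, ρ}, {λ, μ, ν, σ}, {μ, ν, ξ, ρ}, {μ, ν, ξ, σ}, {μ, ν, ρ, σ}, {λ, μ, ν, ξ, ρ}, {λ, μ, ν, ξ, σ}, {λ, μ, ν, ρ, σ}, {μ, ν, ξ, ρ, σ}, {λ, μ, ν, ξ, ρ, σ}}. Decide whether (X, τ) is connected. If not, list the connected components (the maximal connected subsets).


(X, τ) is disconnected; components = [{λ}, {ξ}, {ρ}, {μ, ν, σ}].

Find clopen sets (U ∈ τ with X ∖ U ∈ τ):
  U = ∅, X ∖ U = {λ, μ, ν, ξ, ρ, σ} — both open, so U is clopen.
  U = {λ}, X ∖ U = {μ, ν, ξ, ρ, σ} — both open, so U is clopen.
  U = {ξ}, X ∖ U = {λ, μ, ν, ρ, σ} — both open, so U is clopen.
  U = {ρ}, X ∖ U = {λ, μ, ν, ξ, σ} — both open, so U is clopen.
  U = {λ, ξ}, X ∖ U = {μ, ν, ρ, σ} — both open, so U is clopen.
  U = {λ, ρ}, X ∖ U = {μ, ν, ξ, σ} — both open, so U is clopen.
  U = {ξ, ρ}, X ∖ U = {λ, μ, ν, σ} — both open, so U is clopen.
  U = {λ, ξ, ρ}, X ∖ U = {μ, ν, σ} — both open, so U is clopen.
  U = {μ, ν, σ}, X ∖ U = {λ, ξ, ρ} — both open, so U is clopen.
  U = {λ, μ, ν, σ}, X ∖ U = {ξ, ρ} — both open, so U is clopen.
  U = {μ, ν, ξ, σ}, X ∖ U = {λ, ρ} — both open, so U is clopen.
  U = {μ, ν, ρ, σ}, X ∖ U = {λ, ξ} — both open, so U is clopen.
  U = {λ, μ, ν, ξ, σ}, X ∖ U = {ρ} — both open, so U is clopen.
  U = {λ, μ, ν, ρ, σ}, X ∖ U = {ξ} — both open, so U is clopen.
  U = {μ, ν, ξ, ρ, σ}, X ∖ U = {λ} — both open, so U is clopen.
  U = {λ, μ, ν, ξ, ρ, σ}, X ∖ U = ∅ — both open, so U is clopen.
Nontrivial clopen(s) exist: e.g. {λ, μ, ν, σ}. So (X, τ) is disconnected.
Compute connected components by grouping points that agree on all clopens:
  component: {λ}
  component: {ξ}
  component: {ρ}
  component: {μ, ν, σ}


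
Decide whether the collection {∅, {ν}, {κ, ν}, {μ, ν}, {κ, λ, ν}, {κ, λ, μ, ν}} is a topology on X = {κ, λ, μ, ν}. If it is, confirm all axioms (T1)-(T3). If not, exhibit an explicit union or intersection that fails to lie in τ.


τ is NOT a topology on X.

Axiom (T1): ∅ ∈ τ? Yes; X ∈ τ? Yes.
Axiom (T2/T3): check pairwise unions and intersections of members of τ.
Counterexample for (T2): {κ, ν} ∪ {μ, ν} = {κ, μ, ν} ∉ τ. Therefore τ is NOT a topology.


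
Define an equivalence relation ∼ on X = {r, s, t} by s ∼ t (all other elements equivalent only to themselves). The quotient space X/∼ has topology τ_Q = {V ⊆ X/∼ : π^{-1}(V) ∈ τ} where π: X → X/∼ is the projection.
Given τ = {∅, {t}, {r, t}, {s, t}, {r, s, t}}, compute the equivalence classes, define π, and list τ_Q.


X/∼ = {[r], [s=t]}; |τ_Q| = 3.

Equivalence classes: [r], [s=t].
Quotient map π: X → X/∼ sends r ↦ [r], s ↦ [s=t], t ↦ [s=t].
For each subset V ⊆ X/∼, compute π^{-1}(V) ⊆ X and check whether π^{-1}(V) ∈ τ. V is open in τ_Q iff π^{-1}(V) ∈ τ.
  V = {}: π^{-1}(V) = ∅ ∈ τ ✓.
  V = {[r]}: π^{-1}(V) = {r} ∉ τ ✗.
  V = {[s=t]}: π^{-1}(V) = {s, t} ∈ τ ✓.
  V = {[r], [s=t]}: π^{-1}(V) = {r, s, t} ∈ τ ✓.
Open sets in the quotient: τ_Q = {{}, {[s=t]}, {[r], [s=t]}} (3 elements).


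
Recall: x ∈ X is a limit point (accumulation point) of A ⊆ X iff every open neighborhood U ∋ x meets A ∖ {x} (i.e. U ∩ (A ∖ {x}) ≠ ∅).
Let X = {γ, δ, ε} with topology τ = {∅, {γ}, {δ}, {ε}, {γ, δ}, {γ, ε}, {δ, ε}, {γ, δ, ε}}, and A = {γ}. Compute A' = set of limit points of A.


A' = ∅

For each x ∈ X, list the open sets U ∈ τ with x ∈ U, then check whether U ∩ (A ∖ {x}) ≠ ∅ for every such U.
  x = γ: open {γ} ∋ x has {γ} ∩ (A ∖ {γ}) = ∅, so x is NOT a limit point.
  x = δ: open {δ} ∋ x has {δ} ∩ (A ∖ {δ}) = ∅, so x is NOT a limit point.
  x = ε: open {ε} ∋ x has {ε} ∩ (A ∖ {ε}) = ∅, so x is NOT a limit point.
Collecting: A' = ∅.


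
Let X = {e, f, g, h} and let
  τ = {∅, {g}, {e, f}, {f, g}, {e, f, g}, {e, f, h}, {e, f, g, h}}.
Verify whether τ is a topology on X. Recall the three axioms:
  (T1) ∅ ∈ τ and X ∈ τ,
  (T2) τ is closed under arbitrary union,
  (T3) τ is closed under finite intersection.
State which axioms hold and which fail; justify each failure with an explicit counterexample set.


τ is NOT a topology on X.

Axiom (T1): ∅ ∈ τ? Yes; X ∈ τ? Yes.
Axiom (T2/T3): check pairwise unions and intersections of members of τ.
Counterexample for (T3): {e, f} ∩ {f, g} = {f} ∉ τ. Therefore τ is NOT a topology.


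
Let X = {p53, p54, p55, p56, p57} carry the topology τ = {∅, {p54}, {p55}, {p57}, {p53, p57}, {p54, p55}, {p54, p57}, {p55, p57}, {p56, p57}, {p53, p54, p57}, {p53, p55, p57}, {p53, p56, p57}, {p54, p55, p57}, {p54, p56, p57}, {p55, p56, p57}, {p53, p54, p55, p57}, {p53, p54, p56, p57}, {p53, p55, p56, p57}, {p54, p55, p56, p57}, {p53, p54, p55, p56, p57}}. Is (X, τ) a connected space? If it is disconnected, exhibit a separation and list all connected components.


(X, τ) is disconnected; components = [{p54}, {p55}, {p53, p56, p57}].

Find clopen sets (U ∈ τ with X ∖ U ∈ τ):
  U = ∅, X ∖ U = {p53, p54, p55, p56, p57} — both open, so U is clopen.
  U = {p54}, X ∖ U = {p53, p55, p56, p57} — both open, so U is clopen.
  U = {p55}, X ∖ U = {p53, p54, p56, p57} — both open, so U is clopen.
  U = {p54, p55}, X ∖ U = {p53, p56, p57} — both open, so U is clopen.
  U = {p53, p56, p57}, X ∖ U = {p54, p55} — both open, so U is clopen.
  U = {p53, p54, p56, p57}, X ∖ U = {p55} — both open, so U is clopen.
  U = {p53, p55, p56, p57}, X ∖ U = {p54} — both open, so U is clopen.
  U = {p53, p54, p55, p56, p57}, X ∖ U = ∅ — both open, so U is clopen.
Nontrivial clopen(s) exist: e.g. {p54, p55}. So (X, τ) is disconnected.
Compute connected components by grouping points that agree on all clopens:
  component: {p54}
  component: {p55}
  component: {p53, p56, p57}


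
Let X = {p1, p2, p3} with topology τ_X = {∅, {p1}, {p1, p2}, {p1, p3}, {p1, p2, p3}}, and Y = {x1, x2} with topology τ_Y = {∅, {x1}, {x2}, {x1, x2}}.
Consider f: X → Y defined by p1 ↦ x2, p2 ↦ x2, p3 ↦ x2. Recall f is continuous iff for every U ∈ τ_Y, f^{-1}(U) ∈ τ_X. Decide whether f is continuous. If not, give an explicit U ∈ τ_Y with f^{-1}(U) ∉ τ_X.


f IS continuous.

Compute f^{-1}(U) for each U ∈ τ_Y:
  U = ∅: f^{-1}(U) = ∅ ∈ τ_X ✓.
  U = {x1}: f^{-1}(U) = ∅ ∈ τ_X ✓.
  U = {x2}: f^{-1}(U) = {p1, p2, p3} ∈ τ_X ✓.
  U = {x1, x2}: f^{-1}(U) = {p1, p2, p3} ∈ τ_X ✓.
Every preimage lies in τ_X, so f IS continuous.


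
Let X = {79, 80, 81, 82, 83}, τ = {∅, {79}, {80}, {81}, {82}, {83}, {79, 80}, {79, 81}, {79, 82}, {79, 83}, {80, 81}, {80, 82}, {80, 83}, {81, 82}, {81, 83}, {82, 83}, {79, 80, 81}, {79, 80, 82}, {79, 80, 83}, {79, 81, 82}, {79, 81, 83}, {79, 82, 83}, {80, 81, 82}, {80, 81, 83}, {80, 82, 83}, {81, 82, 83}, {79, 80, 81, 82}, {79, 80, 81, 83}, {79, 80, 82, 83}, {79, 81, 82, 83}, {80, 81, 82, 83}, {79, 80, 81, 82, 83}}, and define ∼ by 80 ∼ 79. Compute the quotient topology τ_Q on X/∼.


X/∼ = {[79=80], [81], [82], [83]}; |τ_Q| = 16.

Equivalence classes: [79=80], [81], [82], [83].
Quotient map π: X → X/∼ sends 79 ↦ [79=80], 80 ↦ [79=80], 81 ↦ [81], 82 ↦ [82], 83 ↦ [83].
For each subset V ⊆ X/∼, compute π^{-1}(V) ⊆ X and check whether π^{-1}(V) ∈ τ. V is open in τ_Q iff π^{-1}(V) ∈ τ.
  V = {}: π^{-1}(V) = ∅ ∈ τ ✓.
  V = {[79=80]}: π^{-1}(V) = {79, 80} ∈ τ ✓.
  V = {[81]}: π^{-1}(V) = {81} ∈ τ ✓.
  V = {[79=80], [81]}: π^{-1}(V) = {79, 80, 81} ∈ τ ✓.
  V = {[82]}: π^{-1}(V) = {82} ∈ τ ✓.
  V = {[79=80], [82]}: π^{-1}(V) = {79, 80, 82} ∈ τ ✓.
  V = {[81], [82]}: π^{-1}(V) = {81, 82} ∈ τ ✓.
  V = {[79=80], [81], [82]}: π^{-1}(V) = {79, 80, 81, 82} ∈ τ ✓.
  V = {[83]}: π^{-1}(V) = {83} ∈ τ ✓.
  V = {[79=80], [83]}: π^{-1}(V) = {79, 80, 83} ∈ τ ✓.
  V = {[81], [83]}: π^{-1}(V) = {81, 83} ∈ τ ✓.
  V = {[79=80], [81], [83]}: π^{-1}(V) = {79, 80, 81, 83} ∈ τ ✓.
  V = {[82], [83]}: π^{-1}(V) = {82, 83} ∈ τ ✓.
  V = {[79=80], [82], [83]}: π^{-1}(V) = {79, 80, 82, 83} ∈ τ ✓.
  V = {[81], [82], [83]}: π^{-1}(V) = {81, 82, 83} ∈ τ ✓.
  V = {[79=80], [81], [82], [83]}: π^{-1}(V) = {79, 80, 81, 82, 83} ∈ τ ✓.
Open sets in the quotient: τ_Q = {{}, {[79=80]}, {[81]}, {[79=80], [81]}, {[82]}, {[79=80], [82]}, {[81], [82]}, {[79=80], [81], [82]}, {[83]}, {[79=80], [83]}, {[81], [83]}, {[79=80], [81], [83]}, {[82], [83]}, {[79=80], [82], [83]}, {[81], [82], [83]}, {[79=80], [81], [82], [83]}} (16 elements).


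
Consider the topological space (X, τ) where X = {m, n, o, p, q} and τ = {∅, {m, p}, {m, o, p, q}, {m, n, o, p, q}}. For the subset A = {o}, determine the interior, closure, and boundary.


int(A) = ∅, cl(A) = {n, o, q}, ∂A = {n, o, q}.

Closed sets in (X, τ) are complements of opens:
  closed(X, τ) = {∅, {n}, {n, o, q}, {m, n, o, p, q}}.
int(A) = ⋃ {U ∈ τ : U ⊆ A}. Opens contained in A: ∅.
Taking the union of these: int(A) = ∅.
cl(A) = ⋂ {C closed : A ⊆ C}. Closed sets containing A: {n, o, q}, {m, n, o, p, q}.
Intersecting these: cl(A) = {n, o, q}.
∂A = cl(A) ∖ int(A) = {n, o, q} ∖ ∅ = {n, o, q}.


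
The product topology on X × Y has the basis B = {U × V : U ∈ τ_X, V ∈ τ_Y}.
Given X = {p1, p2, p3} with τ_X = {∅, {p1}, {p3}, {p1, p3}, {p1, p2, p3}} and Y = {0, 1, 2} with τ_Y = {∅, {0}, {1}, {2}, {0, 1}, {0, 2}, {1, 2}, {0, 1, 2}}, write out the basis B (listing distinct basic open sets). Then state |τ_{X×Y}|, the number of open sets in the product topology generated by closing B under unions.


Basis B = {∅ × ∅, {p1} × {0}, {p1} × {1}, {p1} × {2}, {p3} × {0}, {p3} × {1}, {p3} × {2}, {p1} × {0, 1}, {p1} × {0, 2}, {p1, p3} × {0}, {p1} × {1, 2}, {p1, p3} × {1}, {p1, p3} × {2}, {p3} × {0, 1}, {p3} × {0, 2}, {p3} × {1, 2}, {p1} × {0, 1, 2}, {p1, p2, p3} × {0}, {p1, p2, p3} × {1}, {p1, p2, p3} × {2}, {p3} × {0, 1, 2}, {p1, p3} × {0, 1}, {p1, p3} × {0, 2}, {p1, p3} × {1, 2}, {p1, p3} × {0, 1, 2}, {p1, p2, p3} × {0, 1}, {p1, p2, p3} × {0, 2}, {p1, p2, p3} × {1, 2}, {p1, p2, p3} × {0, 1, 2}}; |τ_{X×Y}| = 125.

Enumerate products U × V with U ∈ τ_X, V ∈ τ_Y (deduplicated):
  ∅ × ∅ = {} (∅)
  {p1} × {0} = {(p1,0)}
  {p1} × {1} = {(p1,1)}
  {p1} × {2} = {(p1,2)}
  {p3} × {0} = {(p3,0)}
  {p3} × {1} = {(p3,1)}
  {p3} × {2} = {(p3,2)}
  {p1} × {0, 1} = {(p1,0), (p1,1)}
  {p1} × {0, 2} = {(p1,0), (p1,2)}
  {p1, p3} × {0} = {(p1,0), (p3,0)}
  {p1} × {1, 2} = {(p1,1), (p1,2)}
  {p1, p3} × {1} = {(p1,1), (p3,1)}
  {p1, p3} × {2} = {(p1,2), (p3,2)}
  {p3} × {0, 1} = {(p3,0), (p3,1)}
  {p3} × {0, 2} = {(p3,0), (p3,2)}
  {p3} × {1, 2} = {(p3,1), (p3,2)}
  {p1} × {0, 1, 2} = {(p1,0), (p1,1), (p1,2)}
  {p1, p2, p3} × {0} = {(p1,0), (p2,0), (p3,0)}
  {p1, p2, p3} × {1} = {(p1,1), (p2,1), (p3,1)}
  {p1, p2, p3} × {2} = {(p1,2), (p2,2), (p3,2)}
  {p3} × {0, 1, 2} = {(p3,0), (p3,1), (p3,2)}
  {p1, p3} × {0, 1} = {(p1,0), (p1,1), (p3,0), (p3,1)}
  {p1, p3} × {0, 2} = {(p1,0), (p1,2), (p3,0), (p3,2)}
  {p1, p3} × {1, 2} = {(p1,1), (p1,2), (p3,1), (p3,2)}
  {p1, p3} × {0, 1, 2} = {(p1,0), (p1,1), (p1,2), (p3,0), (p3,1), (p3,2)}
  {p1, p2, p3} × {0, 1} = {(p1,0), (p1,1), (p2,0), (p2,1), (p3,0), (p3,1)}
  {p1, p2, p3} × {0, 2} = {(p1,0), (p1,2), (p2,0), (p2,2), (p3,0), (p3,2)}
  {p1, p2, p3} × {1, 2} = {(p1,1), (p1,2), (p2,1), (p2,2), (p3,1), (p3,2)}
  {p1, p2, p3} × {0, 1, 2} = {(p1,0), (p1,1), (p1,2), (p2,0), (p2,1), (p2,2), (p3,0), (p3,1), (p3,2)}
These 29 distinct sets form the basis B.
Close under arbitrary unions to get τ_{X×Y}; counting gives |τ_{X×Y}| = 125.


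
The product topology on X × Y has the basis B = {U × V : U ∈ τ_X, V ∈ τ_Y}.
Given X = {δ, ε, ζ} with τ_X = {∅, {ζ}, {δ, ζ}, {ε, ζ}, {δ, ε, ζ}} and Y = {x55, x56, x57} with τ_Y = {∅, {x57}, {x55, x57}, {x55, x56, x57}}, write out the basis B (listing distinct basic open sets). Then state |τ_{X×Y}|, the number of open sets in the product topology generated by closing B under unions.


Basis B = {∅ × ∅, {ζ} × {x57}, {δ, ζ} × {x57}, {ε, ζ} × {x57}, {ζ} × {x55, x57}, {δ, ε, ζ} × {x57}, {ζ} × {x55, x56, x57}, {δ, ζ} × {x55, x57}, {ε, ζ} × {x55, x57}, {δ, ζ} × {x55, x56, x57}, {δ, ε, ζ} × {x55, x57}, {ε, ζ} × {x55, x56, x57}, {δ, ε, ζ} × {x55, x56, x57}}; |τ_{X×Y}| = 30.

Enumerate products U × V with U ∈ τ_X, V ∈ τ_Y (deduplicated):
  ∅ × ∅ = {} (∅)
  {ζ} × {x57} = {(ζ,x57)}
  {δ, ζ} × {x57} = {(δ,x57), (ζ,x57)}
  {ε, ζ} × {x57} = {(ε,x57), (ζ,x57)}
  {ζ} × {x55, x57} = {(ζ,x55), (ζ,x57)}
  {δ, ε, ζ} × {x57} = {(δ,x57), (ε,x57), (ζ,x57)}
  {ζ} × {x55, x56, x57} = {(ζ,x55), (ζ,x56), (ζ,x57)}
  {δ, ζ} × {x55, x57} = {(δ,x55), (δ,x57), (ζ,x55), (ζ,x57)}
  {ε, ζ} × {x55, x57} = {(ε,x55), (ε,x57), (ζ,x55), (ζ,x57)}
  {δ, ζ} × {x55, x56, x57} = {(δ,x55), (δ,x56), (δ,x57), (ζ,x55), (ζ,x56), (ζ,x57)}
  {δ, ε, ζ} × {x55, x57} = {(δ,x55), (δ,x57), (ε,x55), (ε,x57), (ζ,x55), (ζ,x57)}
  {ε, ζ} × {x55, x56, x57} = {(ε,x55), (ε,x56), (ε,x57), (ζ,x55), (ζ,x56), (ζ,x57)}
  {δ, ε, ζ} × {x55, x56, x57} = {(δ,x55), (δ,x56), (δ,x57), (ε,x55), (ε,x56), (ε,x57), (ζ,x55), (ζ,x56), (ζ,x57)}
These 13 distinct sets form the basis B.
Close under arbitrary unions to get τ_{X×Y}; counting gives |τ_{X×Y}| = 30.


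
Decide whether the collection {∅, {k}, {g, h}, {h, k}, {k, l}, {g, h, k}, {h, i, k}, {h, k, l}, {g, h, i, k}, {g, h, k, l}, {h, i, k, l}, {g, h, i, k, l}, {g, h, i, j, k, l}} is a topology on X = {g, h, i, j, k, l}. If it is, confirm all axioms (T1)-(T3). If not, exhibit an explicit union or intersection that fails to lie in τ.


τ is NOT a topology on X.

Axiom (T1): ∅ ∈ τ? Yes; X ∈ τ? Yes.
Axiom (T2/T3): check pairwise unions and intersections of members of τ.
Counterexample for (T3): {g, h} ∩ {h, k} = {h} ∉ τ. Therefore τ is NOT a topology.


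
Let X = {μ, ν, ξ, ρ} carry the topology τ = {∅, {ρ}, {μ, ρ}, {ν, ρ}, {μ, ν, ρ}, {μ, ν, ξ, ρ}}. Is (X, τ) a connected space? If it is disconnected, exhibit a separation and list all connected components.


(X, τ) is connected.

Find clopen sets (U ∈ τ with X ∖ U ∈ τ):
  U = ∅, X ∖ U = {μ, ν, ξ, ρ} — both open, so U is clopen.
  U = {μ, ν, ξ, ρ}, X ∖ U = ∅ — both open, so U is clopen.
Only trivial clopens (∅ and X) exist, so (X, τ) is connected.
Compute connected components by grouping points that agree on all clopens:
  component: {μ, ν, ξ, ρ}


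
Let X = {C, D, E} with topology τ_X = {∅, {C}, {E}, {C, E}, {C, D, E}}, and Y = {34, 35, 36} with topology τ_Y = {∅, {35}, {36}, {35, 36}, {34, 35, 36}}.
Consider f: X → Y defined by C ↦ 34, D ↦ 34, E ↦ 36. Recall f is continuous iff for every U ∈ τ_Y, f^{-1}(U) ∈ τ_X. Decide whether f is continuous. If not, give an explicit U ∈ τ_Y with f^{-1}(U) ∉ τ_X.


f IS continuous.

Compute f^{-1}(U) for each U ∈ τ_Y:
  U = ∅: f^{-1}(U) = ∅ ∈ τ_X ✓.
  U = {35}: f^{-1}(U) = ∅ ∈ τ_X ✓.
  U = {36}: f^{-1}(U) = {E} ∈ τ_X ✓.
  U = {35, 36}: f^{-1}(U) = {E} ∈ τ_X ✓.
  U = {34, 35, 36}: f^{-1}(U) = {C, D, E} ∈ τ_X ✓.
Every preimage lies in τ_X, so f IS continuous.


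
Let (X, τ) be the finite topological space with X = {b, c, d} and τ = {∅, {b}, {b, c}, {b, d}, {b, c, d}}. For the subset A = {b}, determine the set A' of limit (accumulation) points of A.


A' = {c, d}

For each x ∈ X, list the open sets U ∈ τ with x ∈ U, then check whether U ∩ (A ∖ {x}) ≠ ∅ for every such U.
  x = b: open {b} ∋ x has {b} ∩ (A ∖ {b}) = ∅, so x is NOT a limit point.
  x = c: opens ∋ x are {b, c}, {b, c, d}; each meets A ∖ {c}, so x IS a limit point.
  x = d: opens ∋ x are {b, d}, {b, c, d}; each meets A ∖ {d}, so x IS a limit point.
Collecting: A' = {c, d}.


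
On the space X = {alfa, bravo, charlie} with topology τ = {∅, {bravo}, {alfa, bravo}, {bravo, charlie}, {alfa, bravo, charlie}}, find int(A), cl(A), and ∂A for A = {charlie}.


int(A) = ∅, cl(A) = {charlie}, ∂A = {charlie}.

Closed sets in (X, τ) are complements of opens:
  closed(X, τ) = {∅, {alfa}, {charlie}, {alfa, charlie}, {alfa, bravo, charlie}}.
int(A) = ⋃ {U ∈ τ : U ⊆ A}. Opens contained in A: ∅.
Taking the union of these: int(A) = ∅.
cl(A) = ⋂ {C closed : A ⊆ C}. Closed sets containing A: {charlie}, {alfa, charlie}, {alfa, bravo, charlie}.
Intersecting these: cl(A) = {charlie}.
∂A = cl(A) ∖ int(A) = {charlie} ∖ ∅ = {charlie}.


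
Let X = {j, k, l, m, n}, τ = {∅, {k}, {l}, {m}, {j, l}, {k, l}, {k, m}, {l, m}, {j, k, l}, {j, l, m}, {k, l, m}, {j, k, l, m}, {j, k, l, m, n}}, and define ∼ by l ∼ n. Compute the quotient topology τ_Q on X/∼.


X/∼ = {[j], [k], [l=n], [m]}; |τ_Q| = 5.

Equivalence classes: [j], [k], [l=n], [m].
Quotient map π: X → X/∼ sends j ↦ [j], k ↦ [k], l ↦ [l=n], m ↦ [m], n ↦ [l=n].
For each subset V ⊆ X/∼, compute π^{-1}(V) ⊆ X and check whether π^{-1}(V) ∈ τ. V is open in τ_Q iff π^{-1}(V) ∈ τ.
  V = {}: π^{-1}(V) = ∅ ∈ τ ✓.
  V = {[j]}: π^{-1}(V) = {j} ∉ τ ✗.
  V = {[k]}: π^{-1}(V) = {k} ∈ τ ✓.
  V = {[j], [k]}: π^{-1}(V) = {j, k} ∉ τ ✗.
  V = {[l=n]}: π^{-1}(V) = {l, n} ∉ τ ✗.
  V = {[j], [l=n]}: π^{-1}(V) = {j, l, n} ∉ τ ✗.
  V = {[k], [l=n]}: π^{-1}(V) = {k, l, n} ∉ τ ✗.
  V = {[j], [k], [l=n]}: π^{-1}(V) = {j, k, l, n} ∉ τ ✗.
  V = {[m]}: π^{-1}(V) = {m} ∈ τ ✓.
  V = {[j], [m]}: π^{-1}(V) = {j, m} ∉ τ ✗.
  V = {[k], [m]}: π^{-1}(V) = {k, m} ∈ τ ✓.
  V = {[j], [k], [m]}: π^{-1}(V) = {j, k, m} ∉ τ ✗.
  V = {[l=n], [m]}: π^{-1}(V) = {l, m, n} ∉ τ ✗.
  V = {[j], [l=n], [m]}: π^{-1}(V) = {j, l, m, n} ∉ τ ✗.
  V = {[k], [l=n], [m]}: π^{-1}(V) = {k, l, m, n} ∉ τ ✗.
  V = {[j], [k], [l=n], [m]}: π^{-1}(V) = {j, k, l, m, n} ∈ τ ✓.
Open sets in the quotient: τ_Q = {{}, {[k]}, {[m]}, {[k], [m]}, {[j], [k], [l=n], [m]}} (5 elements).


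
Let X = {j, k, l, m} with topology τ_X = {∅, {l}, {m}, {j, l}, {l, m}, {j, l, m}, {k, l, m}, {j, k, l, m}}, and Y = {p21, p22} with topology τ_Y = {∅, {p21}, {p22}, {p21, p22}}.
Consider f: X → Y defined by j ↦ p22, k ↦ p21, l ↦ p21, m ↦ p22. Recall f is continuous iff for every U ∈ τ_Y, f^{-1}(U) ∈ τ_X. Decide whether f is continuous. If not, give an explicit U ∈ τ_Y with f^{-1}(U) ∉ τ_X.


f is NOT continuous.

Compute f^{-1}(U) for each U ∈ τ_Y:
  U = ∅: f^{-1}(U) = ∅ ∈ τ_X ✓.
  U = {p21}: f^{-1}(U) = {k, l} ∉ τ_X ✗.
  U = {p22}: f^{-1}(U) = {j, m} ∉ τ_X ✗.
  U = {p21, p22}: f^{-1}(U) = {j, k, l, m} ∈ τ_X ✓.
Found U = {p21} with f^{-1}(U) = {k, l} not in τ_X. Therefore f is NOT continuous.


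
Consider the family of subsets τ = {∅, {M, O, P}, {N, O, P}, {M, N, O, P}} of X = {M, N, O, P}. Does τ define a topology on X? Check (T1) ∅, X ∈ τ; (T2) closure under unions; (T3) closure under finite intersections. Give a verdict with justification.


τ is NOT a topology on X.

Axiom (T1): ∅ ∈ τ? Yes; X ∈ τ? Yes.
Axiom (T2/T3): check pairwise unions and intersections of members of τ.
Counterexample for (T3): {M, O, P} ∩ {N, O, P} = {O, P} ∉ τ. Therefore τ is NOT a topology.


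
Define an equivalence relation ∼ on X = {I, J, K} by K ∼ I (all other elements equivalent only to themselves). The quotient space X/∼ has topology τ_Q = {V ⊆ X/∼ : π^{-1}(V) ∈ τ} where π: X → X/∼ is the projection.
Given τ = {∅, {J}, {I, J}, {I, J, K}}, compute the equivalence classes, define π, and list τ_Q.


X/∼ = {[I=K], [J]}; |τ_Q| = 3.

Equivalence classes: [I=K], [J].
Quotient map π: X → X/∼ sends I ↦ [I=K], J ↦ [J], K ↦ [I=K].
For each subset V ⊆ X/∼, compute π^{-1}(V) ⊆ X and check whether π^{-1}(V) ∈ τ. V is open in τ_Q iff π^{-1}(V) ∈ τ.
  V = {}: π^{-1}(V) = ∅ ∈ τ ✓.
  V = {[I=K]}: π^{-1}(V) = {I, K} ∉ τ ✗.
  V = {[J]}: π^{-1}(V) = {J} ∈ τ ✓.
  V = {[I=K], [J]}: π^{-1}(V) = {I, J, K} ∈ τ ✓.
Open sets in the quotient: τ_Q = {{}, {[J]}, {[I=K], [J]}} (3 elements).


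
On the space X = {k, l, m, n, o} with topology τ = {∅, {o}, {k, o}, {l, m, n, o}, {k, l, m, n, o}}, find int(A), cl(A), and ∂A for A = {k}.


int(A) = ∅, cl(A) = {k}, ∂A = {k}.

Closed sets in (X, τ) are complements of opens:
  closed(X, τ) = {∅, {k}, {l, m, n}, {k, l, m, n}, {k, l, m, n, o}}.
int(A) = ⋃ {U ∈ τ : U ⊆ A}. Opens contained in A: ∅.
Taking the union of these: int(A) = ∅.
cl(A) = ⋂ {C closed : A ⊆ C}. Closed sets containing A: {k}, {k, l, m, n}, {k, l, m, n, o}.
Intersecting these: cl(A) = {k}.
∂A = cl(A) ∖ int(A) = {k} ∖ ∅ = {k}.


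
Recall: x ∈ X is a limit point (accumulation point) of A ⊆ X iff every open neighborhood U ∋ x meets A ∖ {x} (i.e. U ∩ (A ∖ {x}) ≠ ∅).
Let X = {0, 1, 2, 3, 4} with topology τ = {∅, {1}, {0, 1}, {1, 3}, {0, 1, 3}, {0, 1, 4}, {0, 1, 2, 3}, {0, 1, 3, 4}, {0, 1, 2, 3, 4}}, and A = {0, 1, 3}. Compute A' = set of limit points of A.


A' = {0, 2, 3, 4}

For each x ∈ X, list the open sets U ∈ τ with x ∈ U, then check whether U ∩ (A ∖ {x}) ≠ ∅ for every such U.
  x = 0: opens ∋ x are {0, 1}, {0, 1, 3}, {0, 1, 4}, {0, 1, 2, 3}, {0, 1, 3, 4}, {0, 1, 2, 3, 4}; each meets A ∖ {0}, so x IS a limit point.
  x = 1: open {1} ∋ x has {1} ∩ (A ∖ {1}) = ∅, so x is NOT a limit point.
  x = 2: opens ∋ x are {0, 1, 2, 3}, {0, 1, 2, 3, 4}; each meets A ∖ {2}, so x IS a limit point.
  x = 3: opens ∋ x are {1, 3}, {0, 1, 3}, {0, 1, 2, 3}, {0, 1, 3, 4}, {0, 1, 2, 3, 4}; each meets A ∖ {3}, so x IS a limit point.
  x = 4: opens ∋ x are {0, 1, 4}, {0, 1, 3, 4}, {0, 1, 2, 3, 4}; each meets A ∖ {4}, so x IS a limit point.
Collecting: A' = {0, 2, 3, 4}.


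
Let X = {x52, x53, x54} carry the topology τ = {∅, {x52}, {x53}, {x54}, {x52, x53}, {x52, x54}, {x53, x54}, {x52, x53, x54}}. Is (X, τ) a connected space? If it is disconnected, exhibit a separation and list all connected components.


(X, τ) is disconnected; components = [{x52}, {x53}, {x54}].

Find clopen sets (U ∈ τ with X ∖ U ∈ τ):
  U = ∅, X ∖ U = {x52, x53, x54} — both open, so U is clopen.
  U = {x52}, X ∖ U = {x53, x54} — both open, so U is clopen.
  U = {x53}, X ∖ U = {x52, x54} — both open, so U is clopen.
  U = {x54}, X ∖ U = {x52, x53} — both open, so U is clopen.
  U = {x52, x53}, X ∖ U = {x54} — both open, so U is clopen.
  U = {x52, x54}, X ∖ U = {x53} — both open, so U is clopen.
  U = {x53, x54}, X ∖ U = {x52} — both open, so U is clopen.
  U = {x52, x53, x54}, X ∖ U = ∅ — both open, so U is clopen.
Nontrivial clopen(s) exist: e.g. {x53}. So (X, τ) is disconnected.
Compute connected components by grouping points that agree on all clopens:
  component: {x52}
  component: {x53}
  component: {x54}


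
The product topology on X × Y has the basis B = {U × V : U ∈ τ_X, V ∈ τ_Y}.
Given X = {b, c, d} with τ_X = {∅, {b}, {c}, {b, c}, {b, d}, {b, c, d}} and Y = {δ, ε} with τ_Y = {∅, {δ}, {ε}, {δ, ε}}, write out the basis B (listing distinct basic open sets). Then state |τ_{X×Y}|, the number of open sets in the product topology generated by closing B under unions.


Basis B = {∅ × ∅, {b} × {δ}, {b} × {ε}, {c} × {δ}, {c} × {ε}, {b} × {δ, ε}, {b, c} × {δ}, {b, d} × {δ}, {b, c} × {ε}, {b, d} × {ε}, {c} × {δ, ε}, {b, c, d} × {δ}, {b, c, d} × {ε}, {b, c} × {δ, ε}, {b, d} × {δ, ε}, {b, c, d} × {δ, ε}}; |τ_{X×Y}| = 36.

Enumerate products U × V with U ∈ τ_X, V ∈ τ_Y (deduplicated):
  ∅ × ∅ = {} (∅)
  {b} × {δ} = {(b,δ)}
  {b} × {ε} = {(b,ε)}
  {c} × {δ} = {(c,δ)}
  {c} × {ε} = {(c,ε)}
  {b} × {δ, ε} = {(b,δ), (b,ε)}
  {b, c} × {δ} = {(b,δ), (c,δ)}
  {b, d} × {δ} = {(b,δ), (d,δ)}
  {b, c} × {ε} = {(b,ε), (c,ε)}
  {b, d} × {ε} = {(b,ε), (d,ε)}
  {c} × {δ, ε} = {(c,δ), (c,ε)}
  {b, c, d} × {δ} = {(b,δ), (c,δ), (d,δ)}
  {b, c, d} × {ε} = {(b,ε), (c,ε), (d,ε)}
  {b, c} × {δ, ε} = {(b,δ), (b,ε), (c,δ), (c,ε)}
  {b, d} × {δ, ε} = {(b,δ), (b,ε), (d,δ), (d,ε)}
  {b, c, d} × {δ, ε} = {(b,δ), (b,ε), (c,δ), (c,ε), (d,δ), (d,ε)}
These 16 distinct sets form the basis B.
Close under arbitrary unions to get τ_{X×Y}; counting gives |τ_{X×Y}| = 36.


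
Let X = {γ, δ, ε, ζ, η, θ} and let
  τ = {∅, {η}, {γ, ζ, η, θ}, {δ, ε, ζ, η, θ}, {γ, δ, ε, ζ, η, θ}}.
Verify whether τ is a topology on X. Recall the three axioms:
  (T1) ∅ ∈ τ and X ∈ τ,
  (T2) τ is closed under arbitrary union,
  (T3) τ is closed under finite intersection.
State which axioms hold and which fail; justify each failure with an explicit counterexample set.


τ is NOT a topology on X.

Axiom (T1): ∅ ∈ τ? Yes; X ∈ τ? Yes.
Axiom (T2/T3): check pairwise unions and intersections of members of τ.
Counterexample for (T3): {γ, ζ, η, θ} ∩ {δ, ε, ζ, η, θ} = {ζ, η, θ} ∉ τ. Therefore τ is NOT a topology.


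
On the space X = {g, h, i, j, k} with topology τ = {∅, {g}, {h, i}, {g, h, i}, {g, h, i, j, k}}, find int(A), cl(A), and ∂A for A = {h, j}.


int(A) = ∅, cl(A) = {h, i, j, k}, ∂A = {h, i, j, k}.

Closed sets in (X, τ) are complements of opens:
  closed(X, τ) = {∅, {j, k}, {g, j, k}, {h, i, j, k}, {g, h, i, j, k}}.
int(A) = ⋃ {U ∈ τ : U ⊆ A}. Opens contained in A: ∅.
Taking the union of these: int(A) = ∅.
cl(A) = ⋂ {C closed : A ⊆ C}. Closed sets containing A: {h, i, j, k}, {g, h, i, j, k}.
Intersecting these: cl(A) = {h, i, j, k}.
∂A = cl(A) ∖ int(A) = {h, i, j, k} ∖ ∅ = {h, i, j, k}.


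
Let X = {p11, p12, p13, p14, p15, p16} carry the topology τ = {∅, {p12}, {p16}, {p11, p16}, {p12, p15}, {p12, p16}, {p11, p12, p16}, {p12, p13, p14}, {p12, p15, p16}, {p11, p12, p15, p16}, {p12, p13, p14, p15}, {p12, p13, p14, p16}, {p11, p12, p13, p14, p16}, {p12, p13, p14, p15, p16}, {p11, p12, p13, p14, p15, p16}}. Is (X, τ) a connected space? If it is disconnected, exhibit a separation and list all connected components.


(X, τ) is disconnected; components = [{p11, p16}, {p12, p13, p14, p15}].

Find clopen sets (U ∈ τ with X ∖ U ∈ τ):
  U = ∅, X ∖ U = {p11, p12, p13, p14, p15, p16} — both open, so U is clopen.
  U = {p11, p16}, X ∖ U = {p12, p13, p14, p15} — both open, so U is clopen.
  U = {p12, p13, p14, p15}, X ∖ U = {p11, p16} — both open, so U is clopen.
  U = {p11, p12, p13, p14, p15, p16}, X ∖ U = ∅ — both open, so U is clopen.
Nontrivial clopen(s) exist: e.g. {p12, p13, p14, p15}. So (X, τ) is disconnected.
Compute connected components by grouping points that agree on all clopens:
  component: {p11, p16}
  component: {p12, p13, p14, p15}


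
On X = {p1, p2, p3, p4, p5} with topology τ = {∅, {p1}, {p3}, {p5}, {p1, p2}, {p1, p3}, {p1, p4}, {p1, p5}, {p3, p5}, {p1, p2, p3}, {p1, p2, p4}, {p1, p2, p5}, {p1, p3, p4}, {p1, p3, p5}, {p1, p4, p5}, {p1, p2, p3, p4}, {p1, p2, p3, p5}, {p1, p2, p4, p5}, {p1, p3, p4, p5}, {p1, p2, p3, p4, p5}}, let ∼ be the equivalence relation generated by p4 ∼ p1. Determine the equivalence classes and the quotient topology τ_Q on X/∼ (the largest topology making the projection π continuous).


X/∼ = {[p1=p4], [p2], [p3], [p5]}; |τ_Q| = 12.

Equivalence classes: [p1=p4], [p2], [p3], [p5].
Quotient map π: X → X/∼ sends p1 ↦ [p1=p4], p2 ↦ [p2], p3 ↦ [p3], p4 ↦ [p1=p4], p5 ↦ [p5].
For each subset V ⊆ X/∼, compute π^{-1}(V) ⊆ X and check whether π^{-1}(V) ∈ τ. V is open in τ_Q iff π^{-1}(V) ∈ τ.
  V = {}: π^{-1}(V) = ∅ ∈ τ ✓.
  V = {[p1=p4]}: π^{-1}(V) = {p1, p4} ∈ τ ✓.
  V = {[p2]}: π^{-1}(V) = {p2} ∉ τ ✗.
  V = {[p1=p4], [p2]}: π^{-1}(V) = {p1, p2, p4} ∈ τ ✓.
  V = {[p3]}: π^{-1}(V) = {p3} ∈ τ ✓.
  V = {[p1=p4], [p3]}: π^{-1}(V) = {p1, p3, p4} ∈ τ ✓.
  V = {[p2], [p3]}: π^{-1}(V) = {p2, p3} ∉ τ ✗.
  V = {[p1=p4], [p2], [p3]}: π^{-1}(V) = {p1, p2, p3, p4} ∈ τ ✓.
  V = {[p5]}: π^{-1}(V) = {p5} ∈ τ ✓.
  V = {[p1=p4], [p5]}: π^{-1}(V) = {p1, p4, p5} ∈ τ ✓.
  V = {[p2], [p5]}: π^{-1}(V) = {p2, p5} ∉ τ ✗.
  V = {[p1=p4], [p2], [p5]}: π^{-1}(V) = {p1, p2, p4, p5} ∈ τ ✓.
  V = {[p3], [p5]}: π^{-1}(V) = {p3, p5} ∈ τ ✓.
  V = {[p1=p4], [p3], [p5]}: π^{-1}(V) = {p1, p3, p4, p5} ∈ τ ✓.
  V = {[p2], [p3], [p5]}: π^{-1}(V) = {p2, p3, p5} ∉ τ ✗.
  V = {[p1=p4], [p2], [p3], [p5]}: π^{-1}(V) = {p1, p2, p3, p4, p5} ∈ τ ✓.
Open sets in the quotient: τ_Q = {{}, {[p1=p4]}, {[p1=p4], [p2]}, {[p3]}, {[p1=p4], [p3]}, {[p1=p4], [p2], [p3]}, {[p5]}, {[p1=p4], [p5]}, {[p1=p4], [p2], [p5]}, {[p3], [p5]}, {[p1=p4], [p3], [p5]}, {[p1=p4], [p2], [p3], [p5]}} (12 elements).


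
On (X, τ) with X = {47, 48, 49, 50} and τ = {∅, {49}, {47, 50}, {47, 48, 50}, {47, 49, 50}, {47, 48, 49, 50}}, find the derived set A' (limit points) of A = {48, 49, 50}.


A' = {47, 48}

For each x ∈ X, list the open sets U ∈ τ with x ∈ U, then check whether U ∩ (A ∖ {x}) ≠ ∅ for every such U.
  x = 47: opens ∋ x are {47, 50}, {47, 48, 50}, {47, 49, 50}, {47, 48, 49, 50}; each meets A ∖ {47}, so x IS a limit point.
  x = 48: opens ∋ x are {47, 48, 50}, {47, 48, 49, 50}; each meets A ∖ {48}, so x IS a limit point.
  x = 49: open {49} ∋ x has {49} ∩ (A ∖ {49}) = ∅, so x is NOT a limit point.
  x = 50: open {47, 50} ∋ x has {47, 50} ∩ (A ∖ {50}) = ∅, so x is NOT a limit point.
Collecting: A' = {47, 48}.
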